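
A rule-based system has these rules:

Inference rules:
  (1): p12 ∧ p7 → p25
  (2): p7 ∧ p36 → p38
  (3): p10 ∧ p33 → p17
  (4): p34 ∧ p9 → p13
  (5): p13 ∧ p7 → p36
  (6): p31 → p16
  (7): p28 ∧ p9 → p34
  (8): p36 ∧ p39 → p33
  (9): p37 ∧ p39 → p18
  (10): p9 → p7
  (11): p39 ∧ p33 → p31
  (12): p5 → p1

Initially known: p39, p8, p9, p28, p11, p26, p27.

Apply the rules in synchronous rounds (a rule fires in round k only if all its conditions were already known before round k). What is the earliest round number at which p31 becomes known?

5

[1] (7) [p28 ∧ p9 → p34]; (10) [p9 → p7]. ⇒ new: p34, p7.
[2] (4) [p34 ∧ p9 → p13]. ⇒ new: p13.
[3] (5) [p13 ∧ p7 → p36]. ⇒ new: p36.
[4] (2) [p7 ∧ p36 → p38]; (8) [p36 ∧ p39 → p33]. ⇒ new: p38, p33.
[5] (11) [p39 ∧ p33 → p31]. ⇒ new: p31.
p31 first appears in round 5.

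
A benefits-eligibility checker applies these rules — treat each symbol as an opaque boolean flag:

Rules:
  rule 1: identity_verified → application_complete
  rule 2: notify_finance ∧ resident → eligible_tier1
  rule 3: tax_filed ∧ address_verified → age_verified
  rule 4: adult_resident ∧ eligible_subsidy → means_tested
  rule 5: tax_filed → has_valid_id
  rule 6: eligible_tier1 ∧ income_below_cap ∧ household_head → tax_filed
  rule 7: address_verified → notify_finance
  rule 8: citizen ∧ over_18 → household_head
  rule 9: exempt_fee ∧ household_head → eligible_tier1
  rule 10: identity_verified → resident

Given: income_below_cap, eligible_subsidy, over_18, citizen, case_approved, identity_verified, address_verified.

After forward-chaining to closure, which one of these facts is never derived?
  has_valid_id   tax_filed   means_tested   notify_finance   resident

Round 1 fires rule 1, rule 7, rule 8, rule 10, giving application_complete, notify_finance, household_head, resident.
Round 2 fires rule 2, giving eligible_tier1.
Round 3 fires rule 6, giving tax_filed.
Round 4 fires rule 3, rule 5, giving age_verified, has_valid_id.
Derived: resident (round 1), tax_filed (round 3), has_valid_id (round 4), notify_finance (round 1). means_tested never appears in any round.

means_tested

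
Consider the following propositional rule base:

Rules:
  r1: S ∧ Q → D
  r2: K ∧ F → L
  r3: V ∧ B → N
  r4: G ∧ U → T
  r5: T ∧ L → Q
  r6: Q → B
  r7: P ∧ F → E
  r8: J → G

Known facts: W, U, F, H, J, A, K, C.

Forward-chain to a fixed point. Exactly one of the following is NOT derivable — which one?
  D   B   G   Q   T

D

Round 1: r2 [K ∧ F → L]; r8 [J → G]. Adds L, G.
Round 2: r4 [G ∧ U → T]. Adds T.
Round 3: r5 [T ∧ L → Q]. Adds Q.
Round 4: r6 [Q → B]. Adds B.
Derived: B (round 4), T (round 2), G (round 1), Q (round 3). D never appears in any round.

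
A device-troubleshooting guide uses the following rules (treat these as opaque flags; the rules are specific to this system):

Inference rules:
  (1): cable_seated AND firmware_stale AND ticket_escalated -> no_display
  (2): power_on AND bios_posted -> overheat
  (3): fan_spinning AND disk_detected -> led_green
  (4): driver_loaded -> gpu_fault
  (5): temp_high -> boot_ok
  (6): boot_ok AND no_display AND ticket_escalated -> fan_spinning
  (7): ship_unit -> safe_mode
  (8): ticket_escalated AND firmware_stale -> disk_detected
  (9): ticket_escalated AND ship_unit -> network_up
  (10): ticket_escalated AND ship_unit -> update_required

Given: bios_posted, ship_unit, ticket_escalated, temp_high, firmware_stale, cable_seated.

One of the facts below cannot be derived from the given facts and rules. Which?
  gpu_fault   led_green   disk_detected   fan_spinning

Round 1: (1) [cable_seated AND firmware_stale AND ticket_escalated -> no_display]; (5) [temp_high -> boot_ok]; (7) [ship_unit -> safe_mode]; (8) [ticket_escalated AND firmware_stale -> disk_detected]; (9) [ticket_escalated AND ship_unit -> network_up]; (10) [ticket_escalated AND ship_unit -> update_required]. New: no_display, boot_ok, safe_mode, disk_detected, network_up, update_required.
Round 2: (6) [boot_ok AND no_display AND ticket_escalated -> fan_spinning]. New: fan_spinning.
Round 3: (3) [fan_spinning AND disk_detected -> led_green]. New: led_green.
Derived: fan_spinning (round 2), led_green (round 3), disk_detected (round 1). gpu_fault never appears in any round.

gpu_fault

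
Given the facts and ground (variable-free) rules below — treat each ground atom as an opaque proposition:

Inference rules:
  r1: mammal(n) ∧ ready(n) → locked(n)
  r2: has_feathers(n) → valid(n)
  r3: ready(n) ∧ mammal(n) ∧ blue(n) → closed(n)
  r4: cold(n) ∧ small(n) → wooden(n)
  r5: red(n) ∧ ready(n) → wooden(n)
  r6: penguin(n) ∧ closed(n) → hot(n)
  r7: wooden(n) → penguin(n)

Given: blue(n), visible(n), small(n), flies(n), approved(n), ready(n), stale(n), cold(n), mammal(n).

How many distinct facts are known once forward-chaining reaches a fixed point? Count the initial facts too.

Round 1: r1 [mammal(n) ∧ ready(n) → locked(n)]; r3 [ready(n) ∧ mammal(n) ∧ blue(n) → closed(n)]; r4 [cold(n) ∧ small(n) → wooden(n)]. Adds locked(n), closed(n), wooden(n).
Round 2: r7 [wooden(n) → penguin(n)]. Adds penguin(n).
Round 3: r6 [penguin(n) ∧ closed(n) → hot(n)]. Adds hot(n).
Closure: {approved(n), blue(n), closed(n), cold(n), flies(n), hot(n), locked(n), mammal(n), penguin(n), ready(n), small(n), stale(n), visible(n), wooden(n)} — 14 facts.

14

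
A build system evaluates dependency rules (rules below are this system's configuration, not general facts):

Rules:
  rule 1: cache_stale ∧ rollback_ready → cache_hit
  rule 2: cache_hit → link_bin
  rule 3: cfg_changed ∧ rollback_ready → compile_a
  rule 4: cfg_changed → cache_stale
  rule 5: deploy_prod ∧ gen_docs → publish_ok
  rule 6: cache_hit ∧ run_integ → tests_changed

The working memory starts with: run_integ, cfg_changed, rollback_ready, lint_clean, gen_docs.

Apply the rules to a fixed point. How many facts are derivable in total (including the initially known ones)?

10

Round 1: rule 3 [cfg_changed ∧ rollback_ready → compile_a]; rule 4 [cfg_changed → cache_stale]. Adds compile_a, cache_stale.
Round 2: rule 1 [cache_stale ∧ rollback_ready → cache_hit]. Adds cache_hit.
Round 3: rule 2 [cache_hit → link_bin]; rule 6 [cache_hit ∧ run_integ → tests_changed]. Adds link_bin, tests_changed.
Closure: {cache_hit, cache_stale, cfg_changed, compile_a, gen_docs, link_bin, lint_clean, rollback_ready, run_integ, tests_changed} — 10 facts.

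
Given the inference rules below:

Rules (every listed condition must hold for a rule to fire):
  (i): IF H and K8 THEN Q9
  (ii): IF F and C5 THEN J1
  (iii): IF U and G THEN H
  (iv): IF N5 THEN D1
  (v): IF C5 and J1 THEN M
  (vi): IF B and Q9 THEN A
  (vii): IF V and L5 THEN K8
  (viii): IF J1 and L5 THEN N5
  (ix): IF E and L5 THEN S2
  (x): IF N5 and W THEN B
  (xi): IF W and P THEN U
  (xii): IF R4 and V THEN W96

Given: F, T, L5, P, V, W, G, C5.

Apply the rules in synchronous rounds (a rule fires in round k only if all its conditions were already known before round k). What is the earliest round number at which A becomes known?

Round 1 — (ii), (vii), (xi), derive J1, K8, U.
Round 2 — (iii), (v), (viii), derive H, M, N5.
Round 3 — (i), (iv), (x), derive Q9, D1, B.
Round 4 — (vi), derive A.
A first appears in round 4.

4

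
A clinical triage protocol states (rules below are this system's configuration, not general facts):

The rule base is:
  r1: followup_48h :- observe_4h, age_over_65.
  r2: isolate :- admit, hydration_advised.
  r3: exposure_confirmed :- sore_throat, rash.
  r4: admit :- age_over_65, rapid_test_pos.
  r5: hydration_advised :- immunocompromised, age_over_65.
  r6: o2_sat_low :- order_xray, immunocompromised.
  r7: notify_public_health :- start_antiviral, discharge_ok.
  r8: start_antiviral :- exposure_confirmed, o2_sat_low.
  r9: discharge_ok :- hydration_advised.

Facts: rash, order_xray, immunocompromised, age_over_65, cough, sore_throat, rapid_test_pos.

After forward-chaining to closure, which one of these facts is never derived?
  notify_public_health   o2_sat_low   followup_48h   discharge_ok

followup_48h

Round 1 — r3, r4, r5, r6, derive exposure_confirmed, admit, hydration_advised, o2_sat_low.
Round 2 — r2, r8, r9, derive isolate, start_antiviral, discharge_ok.
Round 3 — r7, derive notify_public_health.
Derived: o2_sat_low (round 1), notify_public_health (round 3), discharge_ok (round 2). followup_48h never appears in any round.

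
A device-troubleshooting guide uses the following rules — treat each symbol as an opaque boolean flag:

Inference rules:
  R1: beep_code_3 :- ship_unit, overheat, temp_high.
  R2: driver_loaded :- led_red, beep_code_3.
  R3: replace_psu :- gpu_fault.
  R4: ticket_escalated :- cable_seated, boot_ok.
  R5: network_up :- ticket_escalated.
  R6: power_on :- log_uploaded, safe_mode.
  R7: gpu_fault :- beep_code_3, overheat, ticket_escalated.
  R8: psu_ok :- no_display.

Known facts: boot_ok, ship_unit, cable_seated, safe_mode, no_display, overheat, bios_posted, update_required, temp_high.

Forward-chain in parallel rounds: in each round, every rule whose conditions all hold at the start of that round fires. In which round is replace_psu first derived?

[1] R1 [beep_code_3 :- ship_unit, overheat, temp_high.]; R4 [ticket_escalated :- cable_seated, boot_ok.]; R8 [psu_ok :- no_display.]. ⇒ new: beep_code_3, ticket_escalated, psu_ok.
[2] R5 [network_up :- ticket_escalated.]; R7 [gpu_fault :- beep_code_3, overheat, ticket_escalated.]. ⇒ new: network_up, gpu_fault.
[3] R3 [replace_psu :- gpu_fault.]. ⇒ new: replace_psu.
replace_psu first appears in round 3.

3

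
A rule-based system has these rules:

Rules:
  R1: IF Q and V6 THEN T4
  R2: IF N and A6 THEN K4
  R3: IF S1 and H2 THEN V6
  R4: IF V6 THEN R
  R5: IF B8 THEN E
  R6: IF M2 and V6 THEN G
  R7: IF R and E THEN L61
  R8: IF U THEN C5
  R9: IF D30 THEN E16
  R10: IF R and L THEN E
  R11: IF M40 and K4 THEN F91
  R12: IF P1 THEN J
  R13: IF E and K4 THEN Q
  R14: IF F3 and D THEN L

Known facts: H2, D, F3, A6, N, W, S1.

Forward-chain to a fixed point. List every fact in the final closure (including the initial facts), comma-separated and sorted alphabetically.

A6, D, E, F3, H2, K4, L, L61, N, Q, R, S1, T4, V6, W

Round 1: R2 [IF N and A6 THEN K4]; R3 [IF S1 and H2 THEN V6]; R14 [IF F3 and D THEN L]. Adds K4, V6, L.
Round 2: R4 [IF V6 THEN R]. Adds R.
Round 3: R10 [IF R and L THEN E]. Adds E.
Round 4: R7 [IF R and E THEN L61]; R13 [IF E and K4 THEN Q]. Adds L61, Q.
Round 5: R1 [IF Q and V6 THEN T4]. Adds T4.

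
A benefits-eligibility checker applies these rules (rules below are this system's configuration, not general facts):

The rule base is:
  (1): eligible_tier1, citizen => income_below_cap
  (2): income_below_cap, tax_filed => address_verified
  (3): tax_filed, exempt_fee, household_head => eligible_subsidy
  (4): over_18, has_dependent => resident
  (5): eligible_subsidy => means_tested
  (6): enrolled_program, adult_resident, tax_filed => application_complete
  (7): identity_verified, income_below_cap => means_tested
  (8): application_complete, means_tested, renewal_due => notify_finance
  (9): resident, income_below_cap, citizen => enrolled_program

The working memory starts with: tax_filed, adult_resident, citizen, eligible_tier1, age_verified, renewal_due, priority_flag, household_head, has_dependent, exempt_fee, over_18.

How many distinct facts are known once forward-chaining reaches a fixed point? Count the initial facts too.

19

Round 1 — (1), (3), (4), derive income_below_cap, eligible_subsidy, resident.
Round 2 — (2), (5), (9), derive address_verified, means_tested, enrolled_program.
Round 3 — (6), derive application_complete.
Round 4 — (8), derive notify_finance.
Closure: {address_verified, adult_resident, age_verified, application_complete, citizen, eligible_subsidy, eligible_tier1, enrolled_program, exempt_fee, has_dependent, household_head, income_below_cap, means_tested, notify_finance, over_18, priority_flag, renewal_due, resident, tax_filed} — 19 facts.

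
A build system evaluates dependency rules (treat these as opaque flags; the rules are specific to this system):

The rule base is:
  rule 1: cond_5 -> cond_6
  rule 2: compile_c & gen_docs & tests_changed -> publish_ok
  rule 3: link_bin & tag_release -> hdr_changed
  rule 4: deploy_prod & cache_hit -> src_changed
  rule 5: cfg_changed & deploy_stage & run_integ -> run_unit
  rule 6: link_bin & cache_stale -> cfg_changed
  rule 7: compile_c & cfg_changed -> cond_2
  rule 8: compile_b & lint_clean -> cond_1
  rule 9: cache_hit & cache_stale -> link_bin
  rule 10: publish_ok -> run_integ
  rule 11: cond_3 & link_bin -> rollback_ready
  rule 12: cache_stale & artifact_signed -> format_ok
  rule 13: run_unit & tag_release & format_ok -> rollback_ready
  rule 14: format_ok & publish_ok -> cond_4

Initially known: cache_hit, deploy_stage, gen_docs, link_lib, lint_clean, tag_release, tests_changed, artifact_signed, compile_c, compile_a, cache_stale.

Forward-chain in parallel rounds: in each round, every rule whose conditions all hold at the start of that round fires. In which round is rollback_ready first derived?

Round 1 fires rule 2, rule 9, rule 12, giving publish_ok, link_bin, format_ok.
Round 2 fires rule 3, rule 6, rule 10, rule 14, giving hdr_changed, cfg_changed, run_integ, cond_4.
Round 3 fires rule 5, rule 7, giving run_unit, cond_2.
Round 4 fires rule 13, giving rollback_ready.
rollback_ready first appears in round 4.

4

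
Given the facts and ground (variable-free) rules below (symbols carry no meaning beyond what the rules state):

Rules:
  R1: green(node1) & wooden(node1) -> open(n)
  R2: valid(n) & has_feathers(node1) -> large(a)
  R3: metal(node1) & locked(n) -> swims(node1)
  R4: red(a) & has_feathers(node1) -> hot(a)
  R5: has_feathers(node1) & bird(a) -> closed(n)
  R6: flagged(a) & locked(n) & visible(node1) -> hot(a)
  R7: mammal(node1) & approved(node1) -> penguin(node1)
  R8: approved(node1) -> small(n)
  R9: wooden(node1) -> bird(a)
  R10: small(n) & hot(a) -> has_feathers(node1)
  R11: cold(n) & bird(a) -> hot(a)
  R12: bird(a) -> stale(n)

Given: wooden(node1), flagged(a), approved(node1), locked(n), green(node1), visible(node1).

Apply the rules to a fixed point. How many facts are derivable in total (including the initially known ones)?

13

Round 1: R1 [green(node1) & wooden(node1) -> open(n)]; R6 [flagged(a) & locked(n) & visible(node1) -> hot(a)]; R8 [approved(node1) -> small(n)]; R9 [wooden(node1) -> bird(a)]. Adds open(n), hot(a), small(n), bird(a).
Round 2: R10 [small(n) & hot(a) -> has_feathers(node1)]; R12 [bird(a) -> stale(n)]. Adds has_feathers(node1), stale(n).
Round 3: R5 [has_feathers(node1) & bird(a) -> closed(n)]. Adds closed(n).
Closure: {approved(node1), bird(a), closed(n), flagged(a), green(node1), has_feathers(node1), hot(a), locked(n), open(n), small(n), stale(n), visible(node1), wooden(node1)} — 13 facts.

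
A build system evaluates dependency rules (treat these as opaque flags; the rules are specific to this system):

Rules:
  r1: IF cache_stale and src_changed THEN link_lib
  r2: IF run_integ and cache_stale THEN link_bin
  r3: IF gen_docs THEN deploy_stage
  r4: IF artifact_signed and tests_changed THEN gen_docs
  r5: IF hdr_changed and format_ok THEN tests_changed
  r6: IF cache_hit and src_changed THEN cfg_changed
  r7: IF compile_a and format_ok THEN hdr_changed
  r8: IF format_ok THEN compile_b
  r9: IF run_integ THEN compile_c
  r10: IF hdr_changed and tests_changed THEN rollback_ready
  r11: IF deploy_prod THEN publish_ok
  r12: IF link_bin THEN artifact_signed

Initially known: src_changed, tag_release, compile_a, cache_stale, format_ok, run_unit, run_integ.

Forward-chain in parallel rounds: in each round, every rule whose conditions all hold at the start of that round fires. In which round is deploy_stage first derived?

Round 1: r1 [IF cache_stale and src_changed THEN link_lib]; r2 [IF run_integ and cache_stale THEN link_bin]; r7 [IF compile_a and format_ok THEN hdr_changed]; r8 [IF format_ok THEN compile_b]; r9 [IF run_integ THEN compile_c]. New: link_lib, link_bin, hdr_changed, compile_b, compile_c.
Round 2: r5 [IF hdr_changed and format_ok THEN tests_changed]; r12 [IF link_bin THEN artifact_signed]. New: tests_changed, artifact_signed.
Round 3: r4 [IF artifact_signed and tests_changed THEN gen_docs]; r10 [IF hdr_changed and tests_changed THEN rollback_ready]. New: gen_docs, rollback_ready.
Round 4: r3 [IF gen_docs THEN deploy_stage]. New: deploy_stage.
deploy_stage first appears in round 4.

4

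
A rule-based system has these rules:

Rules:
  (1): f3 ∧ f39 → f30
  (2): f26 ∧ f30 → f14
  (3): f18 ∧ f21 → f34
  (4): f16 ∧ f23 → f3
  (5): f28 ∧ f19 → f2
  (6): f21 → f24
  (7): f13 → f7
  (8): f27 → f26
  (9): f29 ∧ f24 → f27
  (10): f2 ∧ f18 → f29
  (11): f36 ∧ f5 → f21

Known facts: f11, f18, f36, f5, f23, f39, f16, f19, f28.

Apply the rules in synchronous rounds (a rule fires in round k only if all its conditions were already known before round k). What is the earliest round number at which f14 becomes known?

Round 1: (4) [f16 ∧ f23 → f3]; (5) [f28 ∧ f19 → f2]; (11) [f36 ∧ f5 → f21]. New: f3, f2, f21.
Round 2: (1) [f3 ∧ f39 → f30]; (3) [f18 ∧ f21 → f34]; (6) [f21 → f24]; (10) [f2 ∧ f18 → f29]. New: f30, f34, f24, f29.
Round 3: (9) [f29 ∧ f24 → f27]. New: f27.
Round 4: (8) [f27 → f26]. New: f26.
Round 5: (2) [f26 ∧ f30 → f14]. New: f14.
f14 first appears in round 5.

5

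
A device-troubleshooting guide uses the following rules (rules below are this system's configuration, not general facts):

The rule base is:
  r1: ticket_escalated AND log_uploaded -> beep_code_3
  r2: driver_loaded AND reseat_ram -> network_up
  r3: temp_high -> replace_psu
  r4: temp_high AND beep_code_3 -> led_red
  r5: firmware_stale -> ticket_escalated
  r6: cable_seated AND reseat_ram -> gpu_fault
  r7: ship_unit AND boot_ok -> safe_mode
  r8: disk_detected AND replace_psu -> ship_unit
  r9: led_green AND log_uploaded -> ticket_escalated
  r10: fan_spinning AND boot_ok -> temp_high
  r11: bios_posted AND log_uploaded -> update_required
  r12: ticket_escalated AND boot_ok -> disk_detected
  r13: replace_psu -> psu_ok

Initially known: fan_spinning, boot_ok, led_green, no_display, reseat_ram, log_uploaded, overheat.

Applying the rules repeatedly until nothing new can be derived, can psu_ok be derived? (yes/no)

yes

Round 1 fires r9, r10, giving ticket_escalated, temp_high.
Round 2 fires r1, r3, r12, giving beep_code_3, replace_psu, disk_detected.
Round 3 fires r4, r8, r13, giving led_red, ship_unit, psu_ok.
Round 4 fires r7, giving safe_mode.
psu_ok appears in round 3, so it is derivable.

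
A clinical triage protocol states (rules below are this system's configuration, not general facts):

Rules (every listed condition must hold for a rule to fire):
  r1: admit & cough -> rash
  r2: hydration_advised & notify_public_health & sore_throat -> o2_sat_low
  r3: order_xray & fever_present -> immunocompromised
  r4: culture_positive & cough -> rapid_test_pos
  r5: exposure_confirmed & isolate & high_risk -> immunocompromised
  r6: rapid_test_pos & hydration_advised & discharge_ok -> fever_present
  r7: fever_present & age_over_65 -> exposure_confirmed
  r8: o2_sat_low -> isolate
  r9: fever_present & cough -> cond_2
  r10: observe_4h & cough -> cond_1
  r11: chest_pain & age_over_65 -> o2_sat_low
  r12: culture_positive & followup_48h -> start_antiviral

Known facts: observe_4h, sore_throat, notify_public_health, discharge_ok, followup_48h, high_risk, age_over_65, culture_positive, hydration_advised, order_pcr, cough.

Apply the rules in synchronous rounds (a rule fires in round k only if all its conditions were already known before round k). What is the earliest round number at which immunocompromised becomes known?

Round 1 — r2, r4, r10, r12, derive o2_sat_low, rapid_test_pos, cond_1, start_antiviral.
Round 2 — r6, r8, derive fever_present, isolate.
Round 3 — r7, r9, derive exposure_confirmed, cond_2.
Round 4 — r5, derive immunocompromised.
immunocompromised first appears in round 4.

4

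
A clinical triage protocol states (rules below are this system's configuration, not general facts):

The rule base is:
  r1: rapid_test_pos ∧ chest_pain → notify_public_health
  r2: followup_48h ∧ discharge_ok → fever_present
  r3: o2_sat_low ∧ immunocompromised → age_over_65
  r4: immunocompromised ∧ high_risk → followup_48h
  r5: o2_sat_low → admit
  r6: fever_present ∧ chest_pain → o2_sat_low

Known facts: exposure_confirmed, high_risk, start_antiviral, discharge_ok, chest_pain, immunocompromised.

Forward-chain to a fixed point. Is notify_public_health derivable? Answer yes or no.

Round 1 fires r4, giving followup_48h.
Round 2 fires r2, giving fever_present.
Round 3 fires r6, giving o2_sat_low.
Round 4 fires r3, r5, giving age_over_65, admit.
Fixed point reached. notify_public_health is concluded only by r1; r1 needs rapid_test_pos (never derived).

no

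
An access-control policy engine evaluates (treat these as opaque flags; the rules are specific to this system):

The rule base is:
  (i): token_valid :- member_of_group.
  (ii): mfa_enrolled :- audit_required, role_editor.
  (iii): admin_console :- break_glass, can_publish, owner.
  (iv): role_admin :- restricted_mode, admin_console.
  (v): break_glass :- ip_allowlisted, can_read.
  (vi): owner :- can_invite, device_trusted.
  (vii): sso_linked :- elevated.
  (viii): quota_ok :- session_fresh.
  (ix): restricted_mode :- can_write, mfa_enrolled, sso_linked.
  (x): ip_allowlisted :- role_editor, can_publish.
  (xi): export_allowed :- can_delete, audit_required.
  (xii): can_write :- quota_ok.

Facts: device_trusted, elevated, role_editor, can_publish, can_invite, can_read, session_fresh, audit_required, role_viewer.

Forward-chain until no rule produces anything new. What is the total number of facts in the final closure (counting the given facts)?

19

Round 1 — (ii), (vi), (vii), (viii), (x), derive mfa_enrolled, owner, sso_linked, quota_ok, ip_allowlisted.
Round 2 — (v), (xii), derive break_glass, can_write.
Round 3 — (iii), (ix), derive admin_console, restricted_mode.
Round 4 — (iv), derive role_admin.
Closure: {admin_console, audit_required, break_glass, can_invite, can_publish, can_read, can_write, device_trusted, elevated, ip_allowlisted, mfa_enrolled, owner, quota_ok, restricted_mode, role_admin, role_editor, role_viewer, session_fresh, sso_linked} — 19 facts.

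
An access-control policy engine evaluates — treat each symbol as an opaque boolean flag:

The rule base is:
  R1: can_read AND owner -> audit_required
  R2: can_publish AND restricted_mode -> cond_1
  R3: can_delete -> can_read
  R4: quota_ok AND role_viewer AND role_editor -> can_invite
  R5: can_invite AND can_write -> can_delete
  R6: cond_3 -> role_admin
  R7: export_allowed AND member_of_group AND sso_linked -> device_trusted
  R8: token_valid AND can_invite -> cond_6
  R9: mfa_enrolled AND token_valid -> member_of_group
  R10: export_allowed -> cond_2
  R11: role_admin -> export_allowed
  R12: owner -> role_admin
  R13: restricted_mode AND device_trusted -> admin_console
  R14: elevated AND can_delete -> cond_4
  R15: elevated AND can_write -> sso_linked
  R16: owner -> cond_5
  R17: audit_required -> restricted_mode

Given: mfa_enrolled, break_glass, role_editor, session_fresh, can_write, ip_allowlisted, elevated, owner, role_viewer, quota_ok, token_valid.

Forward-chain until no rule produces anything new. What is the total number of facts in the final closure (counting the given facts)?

26

Round 1: R4 [quota_ok AND role_viewer AND role_editor -> can_invite]; R9 [mfa_enrolled AND token_valid -> member_of_group]; R12 [owner -> role_admin]; R15 [elevated AND can_write -> sso_linked]; R16 [owner -> cond_5]. Adds can_invite, member_of_group, role_admin, sso_linked, cond_5.
Round 2: R5 [can_invite AND can_write -> can_delete]; R8 [token_valid AND can_invite -> cond_6]; R11 [role_admin -> export_allowed]. Adds can_delete, cond_6, export_allowed.
Round 3: R3 [can_delete -> can_read]; R7 [export_allowed AND member_of_group AND sso_linked -> device_trusted]; R10 [export_allowed -> cond_2]; R14 [elevated AND can_delete -> cond_4]. Adds can_read, device_trusted, cond_2, cond_4.
Round 4: R1 [can_read AND owner -> audit_required]. Adds audit_required.
Round 5: R17 [audit_required -> restricted_mode]. Adds restricted_mode.
Round 6: R13 [restricted_mode AND device_trusted -> admin_console]. Adds admin_console.
Closure: {admin_console, audit_required, break_glass, can_delete, can_invite, can_read, can_write, cond_2, cond_4, cond_5, cond_6, device_trusted, elevated, export_allowed, ip_allowlisted, member_of_group, mfa_enrolled, owner, quota_ok, restricted_mode, role_admin, role_editor, role_viewer, session_fresh, sso_linked, token_valid} — 26 facts.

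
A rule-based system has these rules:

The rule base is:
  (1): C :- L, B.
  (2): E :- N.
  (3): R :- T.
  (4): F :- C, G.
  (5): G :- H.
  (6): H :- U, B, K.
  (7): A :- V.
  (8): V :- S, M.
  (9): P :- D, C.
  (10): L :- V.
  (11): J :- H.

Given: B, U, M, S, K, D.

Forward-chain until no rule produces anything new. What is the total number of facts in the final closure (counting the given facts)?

15

Round 1 — (6), (8), derive H, V.
Round 2 — (5), (7), (10), (11), derive G, A, L, J.
Round 3 — (1), derive C.
Round 4 — (4), (9), derive F, P.
Closure: {A, B, C, D, F, G, H, J, K, L, M, P, S, U, V} — 15 facts.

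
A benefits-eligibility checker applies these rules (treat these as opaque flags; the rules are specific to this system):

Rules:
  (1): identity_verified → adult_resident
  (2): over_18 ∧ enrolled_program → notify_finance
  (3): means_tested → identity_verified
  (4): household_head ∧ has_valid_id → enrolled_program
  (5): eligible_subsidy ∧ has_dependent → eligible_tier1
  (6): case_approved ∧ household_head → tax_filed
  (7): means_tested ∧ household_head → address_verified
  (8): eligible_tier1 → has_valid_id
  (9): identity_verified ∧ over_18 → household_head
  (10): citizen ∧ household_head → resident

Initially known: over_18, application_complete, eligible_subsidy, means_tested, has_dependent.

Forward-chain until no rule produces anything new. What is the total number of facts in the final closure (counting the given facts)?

Round 1: (3) [means_tested → identity_verified]; (5) [eligible_subsidy ∧ has_dependent → eligible_tier1]. New: identity_verified, eligible_tier1.
Round 2: (1) [identity_verified → adult_resident]; (8) [eligible_tier1 → has_valid_id]; (9) [identity_verified ∧ over_18 → household_head]. New: adult_resident, has_valid_id, household_head.
Round 3: (4) [household_head ∧ has_valid_id → enrolled_program]; (7) [means_tested ∧ household_head → address_verified]. New: enrolled_program, address_verified.
Round 4: (2) [over_18 ∧ enrolled_program → notify_finance]. New: notify_finance.
Closure: {address_verified, adult_resident, application_complete, eligible_subsidy, eligible_tier1, enrolled_program, has_dependent, has_valid_id, household_head, identity_verified, means_tested, notify_finance, over_18} — 13 facts.

13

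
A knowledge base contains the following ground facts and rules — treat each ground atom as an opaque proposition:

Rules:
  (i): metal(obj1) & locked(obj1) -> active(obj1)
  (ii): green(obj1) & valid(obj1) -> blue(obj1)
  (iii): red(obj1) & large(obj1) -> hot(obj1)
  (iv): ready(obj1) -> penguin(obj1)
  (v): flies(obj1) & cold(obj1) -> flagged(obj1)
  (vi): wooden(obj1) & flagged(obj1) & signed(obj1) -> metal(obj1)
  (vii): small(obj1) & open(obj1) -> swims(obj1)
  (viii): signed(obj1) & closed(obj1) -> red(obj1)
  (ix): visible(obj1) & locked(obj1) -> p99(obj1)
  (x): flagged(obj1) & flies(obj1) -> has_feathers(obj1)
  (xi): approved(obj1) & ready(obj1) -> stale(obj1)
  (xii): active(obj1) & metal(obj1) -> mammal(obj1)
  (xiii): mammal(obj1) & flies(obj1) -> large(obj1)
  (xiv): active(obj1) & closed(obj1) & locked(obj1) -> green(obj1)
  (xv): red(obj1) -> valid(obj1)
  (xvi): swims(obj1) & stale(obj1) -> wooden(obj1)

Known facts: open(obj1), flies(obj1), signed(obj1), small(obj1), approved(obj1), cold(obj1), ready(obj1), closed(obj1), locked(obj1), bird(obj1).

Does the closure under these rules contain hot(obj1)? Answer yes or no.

Round 1: (iv) [ready(obj1) -> penguin(obj1)]; (v) [flies(obj1) & cold(obj1) -> flagged(obj1)]; (vii) [small(obj1) & open(obj1) -> swims(obj1)]; (viii) [signed(obj1) & closed(obj1) -> red(obj1)]; (xi) [approved(obj1) & ready(obj1) -> stale(obj1)]. Adds penguin(obj1), flagged(obj1), swims(obj1), red(obj1), stale(obj1).
Round 2: (x) [flagged(obj1) & flies(obj1) -> has_feathers(obj1)]; (xv) [red(obj1) -> valid(obj1)]; (xvi) [swims(obj1) & stale(obj1) -> wooden(obj1)]. Adds has_feathers(obj1), valid(obj1), wooden(obj1).
Round 3: (vi) [wooden(obj1) & flagged(obj1) & signed(obj1) -> metal(obj1)]. Adds metal(obj1).
Round 4: (i) [metal(obj1) & locked(obj1) -> active(obj1)]. Adds active(obj1).
Round 5: (xii) [active(obj1) & metal(obj1) -> mammal(obj1)]; (xiv) [active(obj1) & closed(obj1) & locked(obj1) -> green(obj1)]. Adds mammal(obj1), green(obj1).
Round 6: (ii) [green(obj1) & valid(obj1) -> blue(obj1)]; (xiii) [mammal(obj1) & flies(obj1) -> large(obj1)]. Adds blue(obj1), large(obj1).
Round 7: (iii) [red(obj1) & large(obj1) -> hot(obj1)]. Adds hot(obj1).
hot(obj1) appears in round 7, so it is derivable.

yes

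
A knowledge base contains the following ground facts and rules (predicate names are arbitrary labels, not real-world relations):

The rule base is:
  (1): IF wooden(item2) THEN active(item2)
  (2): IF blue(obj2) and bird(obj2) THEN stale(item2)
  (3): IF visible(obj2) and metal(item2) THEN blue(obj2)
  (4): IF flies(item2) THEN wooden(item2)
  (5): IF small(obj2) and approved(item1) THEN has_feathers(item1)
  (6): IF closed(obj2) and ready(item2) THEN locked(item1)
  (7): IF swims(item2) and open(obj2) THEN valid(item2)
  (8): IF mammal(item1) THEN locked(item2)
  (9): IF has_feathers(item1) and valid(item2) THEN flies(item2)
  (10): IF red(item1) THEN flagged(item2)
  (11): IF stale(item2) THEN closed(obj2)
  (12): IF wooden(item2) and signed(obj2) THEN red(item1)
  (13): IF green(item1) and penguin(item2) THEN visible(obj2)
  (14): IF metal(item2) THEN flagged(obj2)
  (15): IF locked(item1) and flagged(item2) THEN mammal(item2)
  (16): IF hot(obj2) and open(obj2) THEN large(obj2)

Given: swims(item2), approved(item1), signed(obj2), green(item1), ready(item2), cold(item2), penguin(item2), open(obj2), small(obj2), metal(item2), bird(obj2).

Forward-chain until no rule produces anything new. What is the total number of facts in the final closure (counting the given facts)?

[1] (5) [IF small(obj2) and approved(item1) THEN has_feathers(item1)]; (7) [IF swims(item2) and open(obj2) THEN valid(item2)]; (13) [IF green(item1) and penguin(item2) THEN visible(obj2)]; (14) [IF metal(item2) THEN flagged(obj2)]. ⇒ new: has_feathers(item1), valid(item2), visible(obj2), flagged(obj2).
[2] (3) [IF visible(obj2) and metal(item2) THEN blue(obj2)]; (9) [IF has_feathers(item1) and valid(item2) THEN flies(item2)]. ⇒ new: blue(obj2), flies(item2).
[3] (2) [IF blue(obj2) and bird(obj2) THEN stale(item2)]; (4) [IF flies(item2) THEN wooden(item2)]. ⇒ new: stale(item2), wooden(item2).
[4] (1) [IF wooden(item2) THEN active(item2)]; (11) [IF stale(item2) THEN closed(obj2)]; (12) [IF wooden(item2) and signed(obj2) THEN red(item1)]. ⇒ new: active(item2), closed(obj2), red(item1).
[5] (6) [IF closed(obj2) and ready(item2) THEN locked(item1)]; (10) [IF red(item1) THEN flagged(item2)]. ⇒ new: locked(item1), flagged(item2).
[6] (15) [IF locked(item1) and flagged(item2) THEN mammal(item2)]. ⇒ new: mammal(item2).
Closure: {active(item2), approved(item1), bird(obj2), blue(obj2), closed(obj2), cold(item2), flagged(item2), flagged(obj2), flies(item2), green(item1), has_feathers(item1), locked(item1), mammal(item2), metal(item2), open(obj2), penguin(item2), ready(item2), red(item1), signed(obj2), small(obj2), stale(item2), swims(item2), valid(item2), visible(obj2), wooden(item2)} — 25 facts.

25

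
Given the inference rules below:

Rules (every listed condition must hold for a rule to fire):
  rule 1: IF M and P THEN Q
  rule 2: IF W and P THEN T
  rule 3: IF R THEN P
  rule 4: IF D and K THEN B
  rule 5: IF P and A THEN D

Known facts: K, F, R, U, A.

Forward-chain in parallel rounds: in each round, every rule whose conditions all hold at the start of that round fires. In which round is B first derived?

3

[1] rule 3 [IF R THEN P]. ⇒ new: P.
[2] rule 5 [IF P and A THEN D]. ⇒ new: D.
[3] rule 4 [IF D and K THEN B]. ⇒ new: B.
B first appears in round 3.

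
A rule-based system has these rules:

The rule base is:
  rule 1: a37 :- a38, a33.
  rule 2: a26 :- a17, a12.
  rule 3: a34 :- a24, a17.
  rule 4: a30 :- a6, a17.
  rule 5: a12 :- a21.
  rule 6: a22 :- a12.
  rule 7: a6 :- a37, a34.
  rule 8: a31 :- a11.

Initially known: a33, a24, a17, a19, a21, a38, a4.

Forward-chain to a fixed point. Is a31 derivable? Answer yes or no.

Round 1 fires rule 1, rule 3, rule 5, giving a37, a34, a12.
Round 2 fires rule 2, rule 6, rule 7, giving a26, a22, a6.
Round 3 fires rule 4, giving a30.
Fixed point reached. a31 is concluded only by rule 8; rule 8 needs a11 (never derived).

no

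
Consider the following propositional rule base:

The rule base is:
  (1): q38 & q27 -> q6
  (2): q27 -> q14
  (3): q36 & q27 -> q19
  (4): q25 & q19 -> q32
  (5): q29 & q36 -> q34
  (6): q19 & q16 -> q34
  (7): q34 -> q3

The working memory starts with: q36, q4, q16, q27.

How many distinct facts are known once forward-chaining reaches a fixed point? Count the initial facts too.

8

Round 1: (2) [q27 -> q14]; (3) [q36 & q27 -> q19]. Adds q14, q19.
Round 2: (6) [q19 & q16 -> q34]. Adds q34.
Round 3: (7) [q34 -> q3]. Adds q3.
Closure: {q14, q16, q19, q27, q3, q34, q36, q4} — 8 facts.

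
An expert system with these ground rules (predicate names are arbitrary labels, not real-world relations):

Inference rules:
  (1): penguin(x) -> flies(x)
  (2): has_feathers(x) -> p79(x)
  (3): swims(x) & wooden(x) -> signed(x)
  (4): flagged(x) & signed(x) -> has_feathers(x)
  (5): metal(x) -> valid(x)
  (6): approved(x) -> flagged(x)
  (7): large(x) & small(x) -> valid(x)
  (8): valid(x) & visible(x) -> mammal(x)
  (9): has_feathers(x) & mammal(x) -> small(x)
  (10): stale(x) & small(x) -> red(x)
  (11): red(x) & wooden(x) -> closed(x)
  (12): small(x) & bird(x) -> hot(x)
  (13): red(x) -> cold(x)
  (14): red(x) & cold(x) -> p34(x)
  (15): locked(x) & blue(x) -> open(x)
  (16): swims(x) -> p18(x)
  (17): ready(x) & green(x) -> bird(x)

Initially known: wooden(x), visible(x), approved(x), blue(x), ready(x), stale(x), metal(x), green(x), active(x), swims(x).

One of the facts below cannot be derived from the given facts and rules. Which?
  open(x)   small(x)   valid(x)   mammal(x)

open(x)

Round 1: (3) [swims(x) & wooden(x) -> signed(x)]; (5) [metal(x) -> valid(x)]; (6) [approved(x) -> flagged(x)]; (16) [swims(x) -> p18(x)]; (17) [ready(x) & green(x) -> bird(x)]. New: signed(x), valid(x), flagged(x), p18(x), bird(x).
Round 2: (4) [flagged(x) & signed(x) -> has_feathers(x)]; (8) [valid(x) & visible(x) -> mammal(x)]. New: has_feathers(x), mammal(x).
Round 3: (2) [has_feathers(x) -> p79(x)]; (9) [has_feathers(x) & mammal(x) -> small(x)]. New: p79(x), small(x).
Round 4: (10) [stale(x) & small(x) -> red(x)]; (12) [small(x) & bird(x) -> hot(x)]. New: red(x), hot(x).
Round 5: (11) [red(x) & wooden(x) -> closed(x)]; (13) [red(x) -> cold(x)]. New: closed(x), cold(x).
Round 6: (14) [red(x) & cold(x) -> p34(x)]. New: p34(x).
Derived: valid(x) (round 1), small(x) (round 3), mammal(x) (round 2). open(x) never appears in any round.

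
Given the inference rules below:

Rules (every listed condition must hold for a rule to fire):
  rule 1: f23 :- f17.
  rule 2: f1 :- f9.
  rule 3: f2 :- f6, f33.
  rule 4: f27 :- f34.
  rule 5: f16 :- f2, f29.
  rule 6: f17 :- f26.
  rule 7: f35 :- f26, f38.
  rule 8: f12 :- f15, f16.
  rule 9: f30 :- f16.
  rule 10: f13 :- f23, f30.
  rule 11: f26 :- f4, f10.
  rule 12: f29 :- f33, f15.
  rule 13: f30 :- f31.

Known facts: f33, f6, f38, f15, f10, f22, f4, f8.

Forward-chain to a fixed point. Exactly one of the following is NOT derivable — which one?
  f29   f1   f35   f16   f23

f1

[1] rule 3 [f2 :- f6, f33.]; rule 11 [f26 :- f4, f10.]; rule 12 [f29 :- f33, f15.]. ⇒ new: f2, f26, f29.
[2] rule 5 [f16 :- f2, f29.]; rule 6 [f17 :- f26.]; rule 7 [f35 :- f26, f38.]. ⇒ new: f16, f17, f35.
[3] rule 1 [f23 :- f17.]; rule 8 [f12 :- f15, f16.]; rule 9 [f30 :- f16.]. ⇒ new: f23, f12, f30.
[4] rule 10 [f13 :- f23, f30.]. ⇒ new: f13.
Derived: f16 (round 2), f23 (round 3), f35 (round 2), f29 (round 1). f1 never appears in any round.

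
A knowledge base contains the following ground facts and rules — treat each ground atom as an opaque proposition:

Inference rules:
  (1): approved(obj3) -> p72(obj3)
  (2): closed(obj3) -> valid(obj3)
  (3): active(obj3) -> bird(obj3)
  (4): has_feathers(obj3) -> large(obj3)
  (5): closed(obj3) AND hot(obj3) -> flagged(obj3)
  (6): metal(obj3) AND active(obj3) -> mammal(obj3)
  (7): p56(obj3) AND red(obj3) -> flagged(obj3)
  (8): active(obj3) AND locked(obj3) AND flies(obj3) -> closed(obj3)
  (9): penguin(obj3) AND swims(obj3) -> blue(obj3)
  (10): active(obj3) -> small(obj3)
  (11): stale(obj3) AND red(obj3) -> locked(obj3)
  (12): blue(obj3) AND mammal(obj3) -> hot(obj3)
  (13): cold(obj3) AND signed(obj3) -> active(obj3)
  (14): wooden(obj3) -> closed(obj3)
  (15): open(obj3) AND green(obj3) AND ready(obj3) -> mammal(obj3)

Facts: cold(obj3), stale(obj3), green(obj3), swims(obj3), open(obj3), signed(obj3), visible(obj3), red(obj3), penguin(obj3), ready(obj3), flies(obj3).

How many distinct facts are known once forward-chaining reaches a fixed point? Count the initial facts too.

Round 1 fires (9), (11), (13), (15), giving blue(obj3), locked(obj3), active(obj3), mammal(obj3).
Round 2 fires (3), (8), (10), (12), giving bird(obj3), closed(obj3), small(obj3), hot(obj3).
Round 3 fires (2), (5), giving valid(obj3), flagged(obj3).
Closure: {active(obj3), bird(obj3), blue(obj3), closed(obj3), cold(obj3), flagged(obj3), flies(obj3), green(obj3), hot(obj3), locked(obj3), mammal(obj3), open(obj3), penguin(obj3), ready(obj3), red(obj3), signed(obj3), small(obj3), stale(obj3), swims(obj3), valid(obj3), visible(obj3)} — 21 facts.

21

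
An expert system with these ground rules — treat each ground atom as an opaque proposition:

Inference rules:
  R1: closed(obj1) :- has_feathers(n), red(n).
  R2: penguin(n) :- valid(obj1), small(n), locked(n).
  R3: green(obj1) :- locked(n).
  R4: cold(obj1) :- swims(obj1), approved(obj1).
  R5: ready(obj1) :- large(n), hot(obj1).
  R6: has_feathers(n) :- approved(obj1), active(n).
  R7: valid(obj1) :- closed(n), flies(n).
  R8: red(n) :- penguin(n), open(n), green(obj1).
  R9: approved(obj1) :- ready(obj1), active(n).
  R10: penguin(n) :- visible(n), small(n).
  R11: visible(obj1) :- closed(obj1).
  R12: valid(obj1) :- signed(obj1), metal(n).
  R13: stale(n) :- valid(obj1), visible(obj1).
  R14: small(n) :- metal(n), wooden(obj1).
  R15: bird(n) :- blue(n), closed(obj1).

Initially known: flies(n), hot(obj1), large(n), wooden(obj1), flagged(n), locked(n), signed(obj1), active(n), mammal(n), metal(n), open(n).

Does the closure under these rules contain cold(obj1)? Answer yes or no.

[1] R3 [green(obj1) :- locked(n).]; R5 [ready(obj1) :- large(n), hot(obj1).]; R12 [valid(obj1) :- signed(obj1), metal(n).]; R14 [small(n) :- metal(n), wooden(obj1).]. ⇒ new: green(obj1), ready(obj1), valid(obj1), small(n).
[2] R2 [penguin(n) :- valid(obj1), small(n), locked(n).]; R9 [approved(obj1) :- ready(obj1), active(n).]. ⇒ new: penguin(n), approved(obj1).
[3] R6 [has_feathers(n) :- approved(obj1), active(n).]; R8 [red(n) :- penguin(n), open(n), green(obj1).]. ⇒ new: has_feathers(n), red(n).
[4] R1 [closed(obj1) :- has_feathers(n), red(n).]. ⇒ new: closed(obj1).
[5] R11 [visible(obj1) :- closed(obj1).]. ⇒ new: visible(obj1).
[6] R13 [stale(n) :- valid(obj1), visible(obj1).]. ⇒ new: stale(n).
Fixed point reached. cold(obj1) is concluded only by R4; R4 needs swims(obj1) (never derived).

no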